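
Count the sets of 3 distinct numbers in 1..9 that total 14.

8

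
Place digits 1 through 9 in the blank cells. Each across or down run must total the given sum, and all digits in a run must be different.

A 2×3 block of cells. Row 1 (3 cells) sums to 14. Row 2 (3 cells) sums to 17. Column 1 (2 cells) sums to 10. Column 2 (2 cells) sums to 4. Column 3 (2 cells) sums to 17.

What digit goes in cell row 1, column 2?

4 in 2 cells must be {1,3}; 17 in 2 cells must be {8,9}.
Nothing is forced directly, so branch on (1,2), whose candidates are 1 or 3. If (1,2) = 3: that forces (1,3) = 9, (2,2) = 1, after which (2,3) would have to be in {7,9} for the 17 across but in {8} for the 17 down — contradiction. So (1,2) = 1.
(2,2) = 4 − 1 = 3 completes the 4 down.
Nothing is forced directly, so branch on (1,3), whose candidates are 8 or 9. If (1,3) = 8: then (1,1) would have to be in {5} for the 14 across but in {1,2,3,4,6,7,8,9} for the 10 down — contradiction. So (1,3) = 9.
(1,1) = 14 − 10 = 4 completes the 14 across.
(2,1) = 10 − 4 = 6 completes the 10 down.
(2,3) = 17 − 9 = 8 completes the 17 across.

1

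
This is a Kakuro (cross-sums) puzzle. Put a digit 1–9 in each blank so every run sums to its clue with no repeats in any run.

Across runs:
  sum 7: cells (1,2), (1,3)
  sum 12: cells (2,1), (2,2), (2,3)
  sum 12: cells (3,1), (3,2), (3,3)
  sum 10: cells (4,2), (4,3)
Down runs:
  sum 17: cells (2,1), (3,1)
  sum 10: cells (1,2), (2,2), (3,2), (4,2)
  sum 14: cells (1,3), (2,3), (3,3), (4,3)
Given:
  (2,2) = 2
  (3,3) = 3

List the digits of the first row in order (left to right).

3 4

17 in 2 cells must be {8,9}; 10 in 4 cells must be {1,2,3,4}.
Given what's placed, (2,1) must be 9 to fit the 12 across and 17 down.
(2,3) = 12 − 11 = 1 completes the 12 across.
(3,1) = 17 − 9 = 8 completes the 17 down.
(3,2) = 12 − 11 = 1 completes the 12 across.
Nothing is forced directly, so branch on (1,2), whose candidates are 3 or 4. If (1,2) = 4: then (1,3) would have to be in {3} for the 7 across but in {2,4,6,8} for the 14 down — contradiction. So (1,2) = 3.
(1,3) = 7 − 3 = 4 completes the 7 across.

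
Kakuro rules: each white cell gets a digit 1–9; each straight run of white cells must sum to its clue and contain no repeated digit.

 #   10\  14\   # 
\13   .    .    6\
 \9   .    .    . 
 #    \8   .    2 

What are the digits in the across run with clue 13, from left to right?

R2C3 = 6 − 2 = 4 completes the 6 down.
R3C2 = 8 − 2 = 6 completes the 8 across.
Given what's placed, R2C2 must be 3 to fit the 9 across and 14 down.
R1C2 = 14 − 9 = 5 completes the 14 down.
R2C1 = 9 − 7 = 2 completes the 9 across.
R1C1 = 13 − 5 = 8 completes the 13 across.

8 5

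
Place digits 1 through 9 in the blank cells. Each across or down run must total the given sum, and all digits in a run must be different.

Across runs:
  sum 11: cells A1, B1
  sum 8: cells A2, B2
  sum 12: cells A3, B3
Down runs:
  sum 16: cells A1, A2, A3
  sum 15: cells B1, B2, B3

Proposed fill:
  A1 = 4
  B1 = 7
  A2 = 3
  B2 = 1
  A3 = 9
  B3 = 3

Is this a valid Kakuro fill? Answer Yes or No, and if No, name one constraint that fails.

No — the across run A2–B2 sums to 4, not 8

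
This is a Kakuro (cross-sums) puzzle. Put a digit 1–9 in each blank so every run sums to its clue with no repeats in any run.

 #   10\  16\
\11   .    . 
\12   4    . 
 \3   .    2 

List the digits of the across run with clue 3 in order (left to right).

1, 2

3 in 2 cells must be {1,2}.
Given what's placed, R1C1 must be 5 to fit the 11 across and 10 down.
R1C2 = 11 − 5 = 6 completes the 11 across.
R2C2 = 12 − 4 = 8 completes the 12 across.
R3C1 = 3 − 2 = 1 completes the 3 across.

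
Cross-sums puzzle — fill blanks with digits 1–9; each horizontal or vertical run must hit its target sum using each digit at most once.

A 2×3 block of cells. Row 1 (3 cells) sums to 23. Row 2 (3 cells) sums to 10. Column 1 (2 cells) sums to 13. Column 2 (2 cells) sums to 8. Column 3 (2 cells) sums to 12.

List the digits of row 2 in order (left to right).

5 2 3

23 in 3 cells must be {6,8,9}.
The 23 across and the 8 down share only 6, so (1,2) = 6.
(2,2) = 8 − 6 = 2 completes the 8 down.
Nothing is forced directly, so branch on (2,1), whose candidates are 5 or 7. If (2,1) = 7: then (1,1) would have to be in {8,9} for the 23 across but in {6} for the 13 down — contradiction. So (2,1) = 5.
(1,1) = 13 − 5 = 8 completes the 13 down.
(1,3) = 23 − 14 = 9 completes the 23 across.
(2,3) = 10 − 7 = 3 completes the 10 across.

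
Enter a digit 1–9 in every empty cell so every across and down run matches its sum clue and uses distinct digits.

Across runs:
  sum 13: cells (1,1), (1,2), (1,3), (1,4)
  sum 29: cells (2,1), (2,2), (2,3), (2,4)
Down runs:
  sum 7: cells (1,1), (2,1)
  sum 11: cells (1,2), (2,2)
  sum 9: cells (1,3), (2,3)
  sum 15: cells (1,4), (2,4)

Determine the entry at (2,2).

29 in 4 cells must be {5,7,8,9}.
Only 5 fits (2,1) under both its across sum 29 and down sum 7.
(1,1) = 7 − 5 = 2 completes the 7 down.
Nothing is forced directly, so branch on (2,3), whose candidates are 7 or 8. If (2,3) = 7: then (1,3) would have to be in {1,3,4,6,7} for the 13 across but in {2} for the 9 down — contradiction. So (2,3) = 8.
(1,3) = 9 − 8 = 1 completes the 9 down.
No cell is forced outright now. (2,2) can only be 7 or 9 (the digits allowed by both its 29 across and its 11 down). If (2,2) = 9: then (1,2) would have to be in {3,4,6,7} for the 13 across but in {2} for the 11 down — contradiction. So (2,2) = 7.

7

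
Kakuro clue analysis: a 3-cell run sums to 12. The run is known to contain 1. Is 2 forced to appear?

No

Counterexample: {1,3,8} sums to 12 under that restriction without using 2.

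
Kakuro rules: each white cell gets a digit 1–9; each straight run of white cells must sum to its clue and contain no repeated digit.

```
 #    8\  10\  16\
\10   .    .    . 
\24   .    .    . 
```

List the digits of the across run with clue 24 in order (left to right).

24 in 3 cells must be {7,8,9}; 16 in 2 cells must be {7,9}.
The 10 across and the 16 down share only 7, so R1C3 = 7.
The 24 across and the 8 down share only 7, so R2C1 = 7.
R2C3 = 16 − 7 = 9 completes the 16 down.
R1C1 = 8 − 7 = 1 completes the 8 down.
R1C2 = 10 − 8 = 2 completes the 10 across.
R2C2 = 24 − 16 = 8 completes the 24 across.

7 8 9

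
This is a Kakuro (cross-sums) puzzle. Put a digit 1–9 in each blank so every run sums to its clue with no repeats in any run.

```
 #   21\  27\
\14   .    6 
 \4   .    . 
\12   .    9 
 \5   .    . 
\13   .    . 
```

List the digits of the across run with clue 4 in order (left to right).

1, 3

4 in 2 cells must be {1,3}.
R1C1 = 14 − 6 = 8 completes the 14 across.
R3C1 = 12 − 9 = 3 completes the 12 across.
Given what's placed, R2C1 must be 1 to fit the 4 across and 21 down.
R2C2 = 4 − 1 = 3 completes the 4 across.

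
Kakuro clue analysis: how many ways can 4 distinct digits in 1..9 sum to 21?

11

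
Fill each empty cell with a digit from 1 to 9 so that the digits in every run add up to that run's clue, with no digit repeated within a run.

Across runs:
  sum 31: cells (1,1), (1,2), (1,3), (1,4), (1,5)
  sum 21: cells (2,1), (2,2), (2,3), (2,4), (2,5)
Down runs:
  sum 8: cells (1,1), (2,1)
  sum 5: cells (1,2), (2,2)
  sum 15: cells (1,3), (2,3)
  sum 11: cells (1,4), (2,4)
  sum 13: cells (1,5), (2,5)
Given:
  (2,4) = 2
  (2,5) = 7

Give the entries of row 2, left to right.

(1,4) = 11 − 2 = 9 completes the 11 down.
(1,5) = 13 − 7 = 6 completes the 13 down.
No cell is forced outright now. (1,3) can only be 7 or 8 (the digits allowed by both its 31 across and its 15 down). If (1,3) = 8: then (2,3) would have to be in {1,3,4,5,6,8} for the 21 across but in {7} for the 15 down — contradiction. So (1,3) = 7.
(2,3) = 15 − 7 = 8 completes the 15 down.
Nothing is forced directly, so branch on (1,1), whose candidates are 1 or 5. If (1,1) = 1: then (1,2) would have to be in {8} for the 31 across but in {1,2,3,4} for the 5 down — contradiction. So (1,1) = 5.
(1,2) = 31 − 27 = 4 completes the 31 across.
(2,1) = 8 − 5 = 3 completes the 8 down.
(2,2) = 21 − 20 = 1 completes the 21 across.

3 1 8 2 7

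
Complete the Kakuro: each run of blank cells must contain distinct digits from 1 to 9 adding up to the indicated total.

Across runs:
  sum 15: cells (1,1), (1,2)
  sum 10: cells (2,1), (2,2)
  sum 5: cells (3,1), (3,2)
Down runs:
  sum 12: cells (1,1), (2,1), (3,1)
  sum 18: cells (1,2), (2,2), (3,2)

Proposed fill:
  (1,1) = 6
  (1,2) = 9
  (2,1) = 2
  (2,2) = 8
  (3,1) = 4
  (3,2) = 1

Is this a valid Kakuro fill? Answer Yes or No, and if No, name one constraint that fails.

Yes

Across: 6+9=15; 2+8=10; 4+1=5. Down: 6+2+4=12; 9+8+1=18. No digit repeats within any run.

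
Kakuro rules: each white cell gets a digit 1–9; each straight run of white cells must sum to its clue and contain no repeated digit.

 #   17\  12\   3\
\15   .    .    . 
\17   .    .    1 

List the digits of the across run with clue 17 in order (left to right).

17 in 2 cells must be {8,9}; 3 in 2 cells must be {1,2}.
R1C3 = 3 − 1 = 2 completes the 3 down.
Given what's placed, R2C1 must be 9 to fit the 17 across and 17 down.
R2C2 = 17 − 10 = 7 completes the 17 across.
R1C1 = 17 − 9 = 8 completes the 17 down.
R1C2 = 15 − 10 = 5 completes the 15 across.

9 7 1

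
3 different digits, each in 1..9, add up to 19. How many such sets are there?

5

3 distinct digits from 1–9 sum between 6 and 24.
Enumerating: {2,8,9}, {3,7,9}, {4,6,9}, {4,7,8}, {5,6,8}.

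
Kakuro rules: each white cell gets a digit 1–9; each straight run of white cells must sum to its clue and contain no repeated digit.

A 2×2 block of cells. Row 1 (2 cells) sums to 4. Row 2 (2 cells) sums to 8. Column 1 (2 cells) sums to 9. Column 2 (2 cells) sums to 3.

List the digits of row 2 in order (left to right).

6, 2

4 in 2 cells must be {1,3}; 3 in 2 cells must be {1,2}.
The 4 across and the 3 down share only 1, so (1,2) = 1.
(2,2) = 3 − 1 = 2 completes the 3 down.
(1,1) = 4 − 1 = 3 completes the 4 across.
(2,1) = 8 − 2 = 6 completes the 8 across.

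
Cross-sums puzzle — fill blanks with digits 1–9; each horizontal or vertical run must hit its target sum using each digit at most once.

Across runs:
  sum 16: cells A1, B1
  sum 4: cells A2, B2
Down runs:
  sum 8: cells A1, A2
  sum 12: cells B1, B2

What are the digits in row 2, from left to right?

1, 3

16 in 2 cells must be {7,9}; 4 in 2 cells must be {1,3}.
The 16 across and the 8 down share only 7, so A1 = 7.
B1 = 16 − 7 = 9 completes the 16 across.
A2 = 8 − 7 = 1 completes the 8 down.
B2 = 4 − 1 = 3 completes the 4 across.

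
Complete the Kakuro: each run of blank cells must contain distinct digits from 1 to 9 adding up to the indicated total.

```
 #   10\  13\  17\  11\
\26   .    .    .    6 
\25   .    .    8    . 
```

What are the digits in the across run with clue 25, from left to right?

3 9 8 5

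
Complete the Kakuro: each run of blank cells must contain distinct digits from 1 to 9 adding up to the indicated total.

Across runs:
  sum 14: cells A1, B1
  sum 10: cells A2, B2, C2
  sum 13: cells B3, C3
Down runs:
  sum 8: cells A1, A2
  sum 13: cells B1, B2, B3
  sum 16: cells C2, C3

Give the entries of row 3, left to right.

4 9

16 in 2 cells must be {7,9}.
The 10 across and the 16 down share only 7, so C2 = 7.
C3 = 16 − 7 = 9 completes the 16 down.
B3 = 13 − 9 = 4 completes the 13 across.
No cell is forced outright now. A1 can only be 5 or 6 (the digits allowed by both its 14 across and its 8 down). If A1 = 5: then B1 would have to be in {9} for the 14 across but in {1,2,3,6,7,8} for the 13 down — contradiction. So A1 = 6.
B1 = 14 − 6 = 8 completes the 14 across.
A2 = 8 − 6 = 2 completes the 8 down.
B2 = 10 − 9 = 1 completes the 10 across.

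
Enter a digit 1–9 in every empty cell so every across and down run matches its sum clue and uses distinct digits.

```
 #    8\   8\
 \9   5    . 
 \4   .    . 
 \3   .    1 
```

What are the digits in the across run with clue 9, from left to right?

5, 4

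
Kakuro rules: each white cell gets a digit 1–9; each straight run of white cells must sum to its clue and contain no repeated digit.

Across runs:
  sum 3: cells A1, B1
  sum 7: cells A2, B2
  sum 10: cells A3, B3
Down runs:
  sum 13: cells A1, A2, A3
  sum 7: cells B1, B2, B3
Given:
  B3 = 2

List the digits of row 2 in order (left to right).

3, 4

3 in 2 cells must be {1,2}; 7 in 3 cells must be {1,2,4}.
B1 = 1: the only remaining digit allowed by both the 3 across and the 7 down.
B2 = 7 − 3 = 4 completes the 7 down.
A3 = 10 − 2 = 8 completes the 10 across.
A1 = 3 − 1 = 2 completes the 3 across.
A2 = 7 − 4 = 3 completes the 7 across.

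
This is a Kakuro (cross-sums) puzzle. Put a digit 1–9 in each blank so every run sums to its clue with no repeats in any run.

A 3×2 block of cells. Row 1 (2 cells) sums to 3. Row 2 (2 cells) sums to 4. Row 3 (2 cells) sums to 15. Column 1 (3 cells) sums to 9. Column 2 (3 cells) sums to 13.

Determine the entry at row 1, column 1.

3 in 2 cells must be {1,2}; 4 in 2 cells must be {1,3}.
The 15 across and the 9 down share only 6, so (3,1) = 6.
(3,2) = 15 − 6 = 9 completes the 15 across.
Given what's placed, (1,2) must be 1 to fit the 3 across and 13 down.
(2,1) = 1: the only remaining digit allowed by both the 4 across and the 9 down.
(2,2) = 4 − 1 = 3 completes the 4 across.
(1,1) = 3 − 1 = 2 completes the 3 across.

2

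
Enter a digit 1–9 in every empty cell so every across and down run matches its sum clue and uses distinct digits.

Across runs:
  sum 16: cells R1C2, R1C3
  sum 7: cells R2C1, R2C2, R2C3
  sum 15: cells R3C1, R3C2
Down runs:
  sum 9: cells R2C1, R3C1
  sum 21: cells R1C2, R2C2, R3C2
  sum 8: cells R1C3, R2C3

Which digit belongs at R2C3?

16 in 2 cells must be {7,9}; 7 in 3 cells must be {1,2,4}.
The 16 across and the 8 down share only 7, so R1C3 = 7.
Intersecting the 7 across with the 21 down forces R2C2 = 4.
R2C3 = 8 − 7 = 1 completes the 8 down.
R1C2 = 16 − 7 = 9 completes the 16 across.
R2C1 = 7 − 5 = 2 completes the 7 across.
R3C1 = 9 − 2 = 7 completes the 9 down.
R3C2 = 15 − 7 = 8 completes the 15 across.

1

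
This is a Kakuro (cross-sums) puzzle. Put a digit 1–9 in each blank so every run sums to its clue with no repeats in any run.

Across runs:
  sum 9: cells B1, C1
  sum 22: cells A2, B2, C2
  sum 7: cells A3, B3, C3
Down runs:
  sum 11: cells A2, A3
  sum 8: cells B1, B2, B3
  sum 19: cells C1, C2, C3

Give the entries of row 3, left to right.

7 in 3 cells must be {1,2,4}.
Only 5 fits B2 under both its across sum 22 and down sum 8.
Nothing is forced directly, so branch on A3, whose candidates are 2 or 4. If A3 = 4: then A2 would have to be in {8,9} for the 22 across but in {7} for the 11 down — contradiction. So A3 = 2.
A2 = 11 − 2 = 9 completes the 11 down.
C2 = 22 − 14 = 8 completes the 22 across.
B3 = 1: the only remaining digit allowed by both the 7 across and the 8 down.
C3 = 7 − 3 = 4 completes the 7 across.

2, 1, 4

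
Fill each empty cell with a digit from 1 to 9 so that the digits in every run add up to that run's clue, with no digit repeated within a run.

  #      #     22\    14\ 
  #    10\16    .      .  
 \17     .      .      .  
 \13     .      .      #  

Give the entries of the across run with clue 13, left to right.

16 in 2 cells must be {7,9}.
The 16 across and the 14 down share only 9, so R1C3 = 9.
R2C3 = 14 − 9 = 5 completes the 14 down.
R1C2 = 16 − 9 = 7 completes the 16 across.
R2C2 = 9: the only remaining digit allowed by both the 17 across and the 22 down.
R3C2 = 22 − 16 = 6 completes the 22 down.
R2C1 = 17 − 14 = 3 completes the 17 across.
R3C1 = 13 − 6 = 7 completes the 13 across.

7, 6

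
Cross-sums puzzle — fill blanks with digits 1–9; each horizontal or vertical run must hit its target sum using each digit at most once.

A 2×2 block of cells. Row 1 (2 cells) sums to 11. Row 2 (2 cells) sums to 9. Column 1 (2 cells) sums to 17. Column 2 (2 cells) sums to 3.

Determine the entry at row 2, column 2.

17 in 2 cells must be {8,9}; 3 in 2 cells must be {1,2}.
The 11 across and the 3 down share only 2, so (1,2) = 2.
The 9 across and the 17 down share only 8, so (2,1) = 8.
(2,2) = 9 − 8 = 1 completes the 9 across.
(1,1) = 11 − 2 = 9 completes the 11 across.

1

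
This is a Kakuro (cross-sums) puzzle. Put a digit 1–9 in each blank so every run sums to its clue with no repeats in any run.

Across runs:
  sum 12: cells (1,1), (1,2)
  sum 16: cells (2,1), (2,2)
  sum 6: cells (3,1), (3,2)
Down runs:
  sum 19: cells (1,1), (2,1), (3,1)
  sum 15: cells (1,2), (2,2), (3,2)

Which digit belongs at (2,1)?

16 in 2 cells must be {7,9}.
Nothing is forced directly, so branch on (3,1), whose candidates are 2 or 4 or 5. If (3,1) = 2: that forces (2,1) = 9, (2,2) = 7, after which (3,2) would have to be in {4} for the 6 across but in {2,3,5,6} for the 15 down — contradiction. If (3,1) = 5: that forces (1,1) = 8, (1,2) = 4, after which (2,1) would have to be in {7,9} for the 16 across but in {6} for the 19 down — contradiction. So (3,1) = 4.
(3,2) = 6 − 4 = 2 completes the 6 across.
Nothing is forced directly, so branch on (2,1), whose candidates are 7 or 9. If (2,1) = 9: then (1,1) would have to be in {3,4,5,7,8,9} for the 12 across but in {6} for the 19 down — contradiction. So (2,1) = 7.
(1,1) = 19 − 11 = 8 completes the 19 down.
(1,2) = 12 − 8 = 4 completes the 12 across.
(2,2) = 16 − 7 = 9 completes the 16 across.

7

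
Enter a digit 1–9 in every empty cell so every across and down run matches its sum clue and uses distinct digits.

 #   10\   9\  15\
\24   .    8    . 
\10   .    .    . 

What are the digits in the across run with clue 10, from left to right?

3, 1, 6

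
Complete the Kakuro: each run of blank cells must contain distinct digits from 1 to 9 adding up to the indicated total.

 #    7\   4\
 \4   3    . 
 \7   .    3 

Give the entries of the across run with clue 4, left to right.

3, 1

4 in 2 cells must be {1,3}.
R1C2 = 4 − 3 = 1 completes the 4 across.
R2C1 = 7 − 3 = 4 completes the 7 across.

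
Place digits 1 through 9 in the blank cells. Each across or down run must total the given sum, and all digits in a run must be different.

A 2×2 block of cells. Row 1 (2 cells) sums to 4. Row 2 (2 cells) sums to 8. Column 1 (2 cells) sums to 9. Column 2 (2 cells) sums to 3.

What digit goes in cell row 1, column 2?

1

4 in 2 cells must be {1,3}; 3 in 2 cells must be {1,2}.
The 4 across and the 3 down share only 1, so (1,2) = 1.
(2,2) = 3 − 1 = 2 completes the 3 down.
(1,1) = 4 − 1 = 3 completes the 4 across.
(2,1) = 8 − 2 = 6 completes the 8 across.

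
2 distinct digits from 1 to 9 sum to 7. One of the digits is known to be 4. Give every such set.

{3,4}

2 distinct digits from 1–9 sum between 3 and 17.
Keeping only sets containing 4.
Only one set works: {3,4}.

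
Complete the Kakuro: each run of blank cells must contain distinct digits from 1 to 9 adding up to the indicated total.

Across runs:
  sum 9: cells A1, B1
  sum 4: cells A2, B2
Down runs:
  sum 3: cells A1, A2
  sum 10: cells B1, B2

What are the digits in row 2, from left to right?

4 in 2 cells must be {1,3}; 3 in 2 cells must be {1,2}.
The 4 across and the 3 down share only 1, so A2 = 1.
B2 = 4 − 1 = 3 completes the 4 across.
A1 = 3 − 1 = 2 completes the 3 down.
B1 = 9 − 2 = 7 completes the 9 across.

1 3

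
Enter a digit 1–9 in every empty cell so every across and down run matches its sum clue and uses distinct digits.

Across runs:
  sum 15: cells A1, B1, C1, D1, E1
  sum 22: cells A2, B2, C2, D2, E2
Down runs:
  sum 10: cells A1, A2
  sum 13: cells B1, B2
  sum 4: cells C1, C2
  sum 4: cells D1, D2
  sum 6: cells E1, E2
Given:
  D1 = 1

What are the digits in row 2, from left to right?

15 in 5 cells must be {1,2,3,4,5}; 4 in 2 cells must be {1,3}.
C1 = 3: the only remaining digit allowed by both the 15 across and the 4 down.
C2 = 4 − 3 = 1 completes the 4 down.
D2 = 4 − 1 = 3 completes the 4 down.
Nothing is forced directly, so branch on A1, whose candidates are 2 or 4. If A1 = 2: that forces A2 = 8, E2 = 4, after which E1 would have to be in {4,5} for the 15 across but in {2} for the 6 down — contradiction. So A1 = 4.
Given what's placed, B1 must be 5 to fit the 15 across and 13 down.
E1 = 15 − 13 = 2 completes the 15 across.
A2 = 10 − 4 = 6 completes the 10 down.
B2 = 13 − 5 = 8 completes the 13 down.
E2 = 22 − 18 = 4 completes the 22 across.

6 8 1 3 4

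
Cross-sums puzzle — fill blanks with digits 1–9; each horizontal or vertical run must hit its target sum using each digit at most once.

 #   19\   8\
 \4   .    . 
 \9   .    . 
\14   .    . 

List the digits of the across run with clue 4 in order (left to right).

4 in 2 cells must be {1,3}.
The 4 across and the 19 down share only 3, so R1C1 = 3.
R1C2 = 4 − 3 = 1 completes the 4 across.
Given what's placed, R2C1 must be 7 to fit the 9 across and 19 down.
R2C2 = 9 − 7 = 2 completes the 9 across.
R3C1 = 19 − 10 = 9 completes the 19 down.
R3C2 = 14 − 9 = 5 completes the 14 across.

3 1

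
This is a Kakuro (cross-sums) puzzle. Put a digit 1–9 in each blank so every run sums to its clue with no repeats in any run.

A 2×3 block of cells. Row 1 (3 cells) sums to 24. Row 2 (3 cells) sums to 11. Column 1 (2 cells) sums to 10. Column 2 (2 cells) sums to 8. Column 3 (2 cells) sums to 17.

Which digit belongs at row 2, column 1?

24 in 3 cells must be {7,8,9}; 17 in 2 cells must be {8,9}.
The 24 across and the 8 down share only 7, so (1,2) = 7.
(2,2) = 8 − 7 = 1 completes the 8 down.
Given what's placed, (2,3) must be 8 to fit the 11 across and 17 down.
(1,3) = 17 − 8 = 9 completes the 17 down.
(2,1) = 11 − 9 = 2 completes the 11 across.
(1,1) = 24 − 16 = 8 completes the 24 across.

2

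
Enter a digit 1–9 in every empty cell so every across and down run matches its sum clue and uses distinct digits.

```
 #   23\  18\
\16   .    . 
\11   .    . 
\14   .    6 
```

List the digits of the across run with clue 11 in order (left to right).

16 in 2 cells must be {7,9}; 23 in 3 cells must be {6,8,9}.
The 16 across and the 23 down share only 9, so R1C1 = 9.
R1C2 = 16 − 9 = 7 completes the 16 across.
R2C2 = 18 − 13 = 5 completes the 18 down.
R3C1 = 14 − 6 = 8 completes the 14 across.
R2C1 = 11 − 5 = 6 completes the 11 across.

6 5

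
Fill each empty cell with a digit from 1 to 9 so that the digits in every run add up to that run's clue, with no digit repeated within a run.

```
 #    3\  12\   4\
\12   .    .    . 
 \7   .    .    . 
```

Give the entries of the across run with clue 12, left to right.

7 in 3 cells must be {1,2,4}; 3 in 2 cells must be {1,2}; 4 in 2 cells must be {1,3}.
The 7 across and the 12 down share only 4, so R2C2 = 4.
Given what's placed, R2C3 must be 1 to fit the 7 across and 4 down.
R1C2 = 12 − 4 = 8 completes the 12 down.
R1C3 = 4 − 1 = 3 completes the 4 down.
R2C1 = 7 − 5 = 2 completes the 7 across.
R1C1 = 12 − 11 = 1 completes the 12 across.

1 8 3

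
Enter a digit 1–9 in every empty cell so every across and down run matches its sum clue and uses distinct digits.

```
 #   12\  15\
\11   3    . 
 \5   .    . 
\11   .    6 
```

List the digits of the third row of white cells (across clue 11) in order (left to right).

R1C2 = 11 − 3 = 8 completes the 11 across.
R2C2 = 15 − 14 = 1 completes the 15 down.
R3C1 = 11 − 6 = 5 completes the 11 across.
R2C1 = 5 − 1 = 4 completes the 5 across.

5 6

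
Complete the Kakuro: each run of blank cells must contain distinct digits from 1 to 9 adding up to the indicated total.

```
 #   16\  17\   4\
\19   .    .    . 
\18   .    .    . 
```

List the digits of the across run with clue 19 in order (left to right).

16 in 2 cells must be {7,9}; 17 in 2 cells must be {8,9}; 4 in 2 cells must be {1,3}.
The 19 across and the 4 down share only 3, so R1C3 = 3.
R2C3 = 4 − 3 = 1 completes the 4 down.
Given what's placed, R1C2 must be 9 to fit the 19 across and 17 down.
R2C1 = 9: the only remaining digit allowed by both the 18 across and the 16 down.
R2C2 = 18 − 10 = 8 completes the 18 across.
R1C1 = 19 − 12 = 7 completes the 19 across.

7 9 3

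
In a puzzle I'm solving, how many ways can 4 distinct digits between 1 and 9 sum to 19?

4 distinct digits from 1–9 sum between 10 and 30.

11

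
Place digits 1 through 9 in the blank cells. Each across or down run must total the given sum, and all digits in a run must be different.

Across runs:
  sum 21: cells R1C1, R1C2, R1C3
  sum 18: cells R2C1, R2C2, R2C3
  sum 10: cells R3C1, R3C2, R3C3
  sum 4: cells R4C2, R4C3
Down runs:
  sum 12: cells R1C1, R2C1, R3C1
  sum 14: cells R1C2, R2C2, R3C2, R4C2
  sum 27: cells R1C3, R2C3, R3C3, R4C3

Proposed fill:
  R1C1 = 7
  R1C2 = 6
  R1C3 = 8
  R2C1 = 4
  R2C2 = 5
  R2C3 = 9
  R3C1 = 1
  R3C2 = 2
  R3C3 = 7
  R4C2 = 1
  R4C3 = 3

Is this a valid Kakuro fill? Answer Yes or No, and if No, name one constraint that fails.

Yes

Across: 7+6+8=21; 4+5+9=18; 1+2+7=10; 1+3=4. Down: 7+4+1=12; 6+5+2+1=14; 8+9+7+3=27. No digit repeats within any run.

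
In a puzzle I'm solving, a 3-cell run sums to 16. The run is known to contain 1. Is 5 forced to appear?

No

Counterexample: {1,6,9} sums to 16 under that restriction without using 5.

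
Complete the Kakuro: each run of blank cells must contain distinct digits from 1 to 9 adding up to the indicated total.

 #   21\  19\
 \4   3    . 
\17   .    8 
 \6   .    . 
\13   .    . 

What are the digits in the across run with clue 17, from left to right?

4 in 2 cells must be {1,3}; 17 in 2 cells must be {8,9}.
R1C2 = 4 − 3 = 1 completes the 4 across.
R2C1 = 17 − 8 = 9 completes the 17 across.
Given what's placed, R3C2 must be 4 to fit the 6 across and 19 down.
R4C2 = 19 − 13 = 6 completes the 19 down.
R3C1 = 6 − 4 = 2 completes the 6 across.
R4C1 = 13 − 6 = 7 completes the 13 across.

9 8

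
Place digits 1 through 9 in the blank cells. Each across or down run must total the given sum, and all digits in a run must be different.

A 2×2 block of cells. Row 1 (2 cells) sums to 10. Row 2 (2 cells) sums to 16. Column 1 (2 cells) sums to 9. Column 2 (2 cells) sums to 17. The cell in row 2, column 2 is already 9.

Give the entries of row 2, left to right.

16 in 2 cells must be {7,9}; 17 in 2 cells must be {8,9}.
(1,2) = 17 − 9 = 8 completes the 17 down.
(2,1) = 16 − 9 = 7 completes the 16 across.
(1,1) = 10 − 8 = 2 completes the 10 across.

7 9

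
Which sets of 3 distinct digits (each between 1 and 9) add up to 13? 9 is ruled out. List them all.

3 distinct digits from 1–9 sum between 6 and 24.
Dropping sets that contain 9.

{1,4,8}; {1,5,7}; {2,3,8}; {2,4,7}; {2,5,6}; {3,4,6}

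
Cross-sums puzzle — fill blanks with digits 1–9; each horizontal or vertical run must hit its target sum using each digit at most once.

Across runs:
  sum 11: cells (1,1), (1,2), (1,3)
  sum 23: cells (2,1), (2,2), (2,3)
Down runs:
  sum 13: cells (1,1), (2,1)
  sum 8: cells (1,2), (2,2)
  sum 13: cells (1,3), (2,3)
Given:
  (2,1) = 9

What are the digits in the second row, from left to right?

23 in 3 cells must be {6,8,9}.
(1,1) = 13 − 9 = 4 completes the 13 down.
Given what's placed, (2,2) must be 6 to fit the 23 across and 8 down.
(2,3) = 23 − 15 = 8 completes the 23 across.
(1,2) = 8 − 6 = 2 completes the 8 down.
(1,3) = 11 − 6 = 5 completes the 11 across.

9 6 8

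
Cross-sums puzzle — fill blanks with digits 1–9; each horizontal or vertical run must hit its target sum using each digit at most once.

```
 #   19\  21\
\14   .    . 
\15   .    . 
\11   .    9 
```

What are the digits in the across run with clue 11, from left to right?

2, 9

R3C1 = 11 − 9 = 2 completes the 11 across.
No cell is forced outright now. R1C1 can only be 8 or 9 (the digits allowed by both its 14 across and its 19 down). If R1C1 = 8: then R1C2 would have to be in {6} for the 14 across but in {4,5,7,8} for the 21 down — contradiction. So R1C1 = 9.
R1C2 = 14 − 9 = 5 completes the 14 across.
R2C1 = 19 − 11 = 8 completes the 19 down.
R2C2 = 15 − 8 = 7 completes the 15 across.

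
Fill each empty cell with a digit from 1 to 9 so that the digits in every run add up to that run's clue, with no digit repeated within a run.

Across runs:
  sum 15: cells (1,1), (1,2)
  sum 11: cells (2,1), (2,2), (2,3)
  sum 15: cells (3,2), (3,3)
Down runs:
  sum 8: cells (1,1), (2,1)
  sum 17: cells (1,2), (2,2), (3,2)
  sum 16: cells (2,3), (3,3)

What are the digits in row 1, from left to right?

16 in 2 cells must be {7,9}.
The 11 across and the 16 down share only 7, so (2,3) = 7.
(3,3) = 16 − 7 = 9 completes the 16 down.
(3,2) = 15 − 9 = 6 completes the 15 across.
(2,2) = 3: the only remaining digit allowed by both the 11 across and the 17 down.
(1,2) = 17 − 9 = 8 completes the 17 down.
(2,1) = 11 − 10 = 1 completes the 11 across.
(1,1) = 15 − 8 = 7 completes the 15 across.

7 8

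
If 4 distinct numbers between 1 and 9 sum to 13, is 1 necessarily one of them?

Yes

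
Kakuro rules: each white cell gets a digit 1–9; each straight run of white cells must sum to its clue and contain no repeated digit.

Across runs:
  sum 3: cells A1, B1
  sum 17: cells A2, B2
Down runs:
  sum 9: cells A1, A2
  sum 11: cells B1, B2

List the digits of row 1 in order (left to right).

3 in 2 cells must be {1,2}; 17 in 2 cells must be {8,9}.
The 3 across and the 11 down share only 2, so B1 = 2.
The 17 across and the 9 down share only 8, so A2 = 8.
B2 = 17 − 8 = 9 completes the 17 across.
A1 = 3 − 2 = 1 completes the 3 across.

1 2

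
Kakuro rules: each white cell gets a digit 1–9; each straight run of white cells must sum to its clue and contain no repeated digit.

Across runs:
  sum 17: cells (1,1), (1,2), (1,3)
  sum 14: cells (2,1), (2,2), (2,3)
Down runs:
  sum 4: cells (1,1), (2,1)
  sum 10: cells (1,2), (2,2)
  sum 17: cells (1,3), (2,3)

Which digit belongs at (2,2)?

4 in 2 cells must be {1,3}; 17 in 2 cells must be {8,9}.
Nothing is forced directly, so branch on (1,1), whose candidates are 1 or 3. If (1,1) = 1: that forces (1,3) = 9, (2,1) = 3, after which (2,3) would have to be in {2,4,5,6,7,9} for the 14 across but in {8} for the 17 down — contradiction. So (1,1) = 3.
(2,1) = 4 − 3 = 1 completes the 4 down.
Nothing is forced directly, so branch on (1,3), whose candidates are 8 or 9. If (1,3) = 9: then (1,2) would have to be in {5} for the 17 across but in {1,2,3,4,6,7,8,9} for the 10 down — contradiction. So (1,3) = 8.
(1,2) = 17 − 11 = 6 completes the 17 across.
(2,2) = 10 − 6 = 4 completes the 10 down.
(2,3) = 14 − 5 = 9 completes the 14 across.

4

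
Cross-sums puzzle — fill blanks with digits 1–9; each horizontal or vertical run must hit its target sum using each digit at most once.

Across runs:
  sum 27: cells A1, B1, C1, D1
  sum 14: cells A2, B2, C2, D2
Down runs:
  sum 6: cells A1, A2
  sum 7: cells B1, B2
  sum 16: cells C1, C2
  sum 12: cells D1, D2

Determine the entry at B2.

1

16 in 2 cells must be {7,9}.
Only 7 fits C2 under both its across sum 14 and down sum 16.
Given what's placed, D2 must be 4 to fit the 14 across and 12 down.
C1 = 16 − 7 = 9 completes the 16 down.
D1 = 12 − 4 = 8 completes the 12 down.
A1 = 4: the only remaining digit allowed by both the 27 across and the 6 down.
B1 = 27 − 21 = 6 completes the 27 across.
A2 = 6 − 4 = 2 completes the 6 down.
B2 = 14 − 13 = 1 completes the 14 across.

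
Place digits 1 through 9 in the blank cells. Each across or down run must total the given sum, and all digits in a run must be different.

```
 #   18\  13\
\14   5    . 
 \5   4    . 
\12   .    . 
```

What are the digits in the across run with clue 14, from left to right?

5 9

R1C2 = 14 − 5 = 9 completes the 14 across.
R2C2 = 5 − 4 = 1 completes the 5 across.
R3C1 = 18 − 9 = 9 completes the 18 down.
R3C2 = 12 − 9 = 3 completes the 12 across.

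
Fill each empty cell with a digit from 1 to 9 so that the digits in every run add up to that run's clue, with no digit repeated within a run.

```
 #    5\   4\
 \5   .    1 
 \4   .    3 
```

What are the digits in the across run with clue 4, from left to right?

4 in 2 cells must be {1,3}.
R1C1 = 5 − 1 = 4 completes the 5 across.
R2C1 = 4 − 3 = 1 completes the 4 across.

1 3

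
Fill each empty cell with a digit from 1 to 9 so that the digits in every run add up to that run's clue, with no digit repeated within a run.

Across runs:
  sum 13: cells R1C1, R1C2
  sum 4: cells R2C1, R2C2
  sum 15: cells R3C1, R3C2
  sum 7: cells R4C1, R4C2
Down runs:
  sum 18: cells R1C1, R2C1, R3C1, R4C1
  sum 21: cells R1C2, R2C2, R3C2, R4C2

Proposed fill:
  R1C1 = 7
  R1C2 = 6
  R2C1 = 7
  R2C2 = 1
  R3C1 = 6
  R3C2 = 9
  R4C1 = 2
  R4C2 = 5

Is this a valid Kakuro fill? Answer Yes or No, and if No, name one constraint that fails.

No — the across run R2C1–R2C2 sums to 8, not 4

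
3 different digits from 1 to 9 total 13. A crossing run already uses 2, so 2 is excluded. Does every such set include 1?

Counterexample: {3,4,6} sums to 13 under that restriction without using 1.

No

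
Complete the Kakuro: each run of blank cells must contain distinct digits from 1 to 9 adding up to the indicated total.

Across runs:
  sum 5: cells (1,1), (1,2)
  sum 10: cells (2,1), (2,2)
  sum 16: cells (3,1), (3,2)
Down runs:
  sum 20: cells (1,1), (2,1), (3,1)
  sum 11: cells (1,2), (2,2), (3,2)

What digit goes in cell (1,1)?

4

16 in 2 cells must be {7,9}.
The 16 across and the 11 down share only 7, so (3,2) = 7.
(3,1) = 16 − 7 = 9 completes the 16 across.
Nothing is forced directly, so branch on (1,1), whose candidates are 3 or 4. If (1,1) = 3: then (1,2) would have to be in {2} for the 5 across but in {1,3} for the 11 down — contradiction. So (1,1) = 4.
(1,2) = 5 − 4 = 1 completes the 5 across.
(2,1) = 20 − 13 = 7 completes the 20 down.
(2,2) = 10 − 7 = 3 completes the 10 across.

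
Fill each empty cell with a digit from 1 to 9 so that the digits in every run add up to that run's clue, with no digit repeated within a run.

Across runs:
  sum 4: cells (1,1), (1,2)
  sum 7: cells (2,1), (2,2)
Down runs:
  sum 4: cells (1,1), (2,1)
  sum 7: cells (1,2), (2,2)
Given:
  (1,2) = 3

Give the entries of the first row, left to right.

1, 3

4 in 2 cells must be {1,3}.
(1,1) = 4 − 3 = 1 completes the 4 across.
(2,1) = 4 − 1 = 3 completes the 4 down.
(2,2) = 7 − 3 = 4 completes the 7 across.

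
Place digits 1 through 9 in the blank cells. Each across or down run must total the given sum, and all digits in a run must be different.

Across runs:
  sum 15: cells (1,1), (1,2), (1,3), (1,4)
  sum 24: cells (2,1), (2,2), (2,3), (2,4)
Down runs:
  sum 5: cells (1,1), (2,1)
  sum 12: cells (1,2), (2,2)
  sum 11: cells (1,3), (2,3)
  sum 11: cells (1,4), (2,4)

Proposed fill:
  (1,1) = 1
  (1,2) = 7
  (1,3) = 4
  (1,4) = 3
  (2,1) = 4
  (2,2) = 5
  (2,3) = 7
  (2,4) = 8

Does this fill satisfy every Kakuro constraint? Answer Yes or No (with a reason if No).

Across: 1+7+4+3=15; 4+5+7+8=24. Down: 1+4=5; 7+5=12; 4+7=11; 3+8=11. No digit repeats within any run.

Yes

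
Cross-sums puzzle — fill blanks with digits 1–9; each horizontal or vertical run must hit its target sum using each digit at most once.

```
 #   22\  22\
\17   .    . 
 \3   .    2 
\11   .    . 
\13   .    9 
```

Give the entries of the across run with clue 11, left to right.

17 in 2 cells must be {8,9}; 3 in 2 cells must be {1,2}.
R1C2 = 8: the only remaining digit allowed by both the 17 across and the 22 down.
R2C1 = 3 − 2 = 1 completes the 3 across.
R3C2 = 22 − 19 = 3 completes the 22 down.
R4C1 = 13 − 9 = 4 completes the 13 across.
R1C1 = 17 − 8 = 9 completes the 17 across.
R3C1 = 11 − 3 = 8 completes the 11 across.

8 3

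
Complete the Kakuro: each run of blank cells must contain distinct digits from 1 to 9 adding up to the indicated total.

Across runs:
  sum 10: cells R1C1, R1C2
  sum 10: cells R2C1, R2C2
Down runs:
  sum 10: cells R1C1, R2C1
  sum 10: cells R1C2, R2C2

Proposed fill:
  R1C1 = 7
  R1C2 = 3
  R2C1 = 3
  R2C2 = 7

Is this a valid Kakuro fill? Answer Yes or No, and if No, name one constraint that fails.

Across: 7+3=10; 3+7=10. Down: 7+3=10; 3+7=10. No digit repeats within any run.

Yes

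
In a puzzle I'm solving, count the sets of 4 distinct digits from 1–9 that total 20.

12

4 distinct digits from 1–9 sum between 10 and 30.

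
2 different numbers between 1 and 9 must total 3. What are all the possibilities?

{1,2}

2 distinct digits from 1–9 sum between 3 and 17.
Only one set works: {1,2}.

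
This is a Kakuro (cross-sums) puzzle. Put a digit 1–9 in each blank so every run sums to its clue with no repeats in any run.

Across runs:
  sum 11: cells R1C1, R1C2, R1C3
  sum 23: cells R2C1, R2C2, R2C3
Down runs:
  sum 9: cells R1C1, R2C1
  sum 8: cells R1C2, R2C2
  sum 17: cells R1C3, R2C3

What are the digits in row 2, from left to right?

23 in 3 cells must be {6,8,9}; 17 in 2 cells must be {8,9}.
The 11 across and the 17 down share only 8, so R1C3 = 8.
The 23 across and the 8 down share only 6, so R2C2 = 6.
R2C3 = 17 − 8 = 9 completes the 17 down.
R1C2 = 8 − 6 = 2 completes the 8 down.
R2C1 = 23 − 15 = 8 completes the 23 across.
R1C1 = 11 − 10 = 1 completes the 11 across.

8, 6, 9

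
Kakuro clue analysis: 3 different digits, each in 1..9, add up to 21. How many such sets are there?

3

3 distinct digits from 1–9 sum between 6 and 24.
Enumerating: {4,8,9}, {5,7,9}, {6,7,8}.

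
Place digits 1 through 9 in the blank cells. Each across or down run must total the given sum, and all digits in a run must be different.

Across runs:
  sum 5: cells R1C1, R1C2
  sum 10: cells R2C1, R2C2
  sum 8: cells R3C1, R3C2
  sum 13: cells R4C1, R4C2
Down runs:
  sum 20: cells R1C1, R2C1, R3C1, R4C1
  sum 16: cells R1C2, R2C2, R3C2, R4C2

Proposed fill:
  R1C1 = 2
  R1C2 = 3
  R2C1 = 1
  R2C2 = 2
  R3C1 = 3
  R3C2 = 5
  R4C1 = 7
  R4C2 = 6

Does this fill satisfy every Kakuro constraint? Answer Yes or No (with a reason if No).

No — the across run R2C1–R2C2 sums to 3, not 10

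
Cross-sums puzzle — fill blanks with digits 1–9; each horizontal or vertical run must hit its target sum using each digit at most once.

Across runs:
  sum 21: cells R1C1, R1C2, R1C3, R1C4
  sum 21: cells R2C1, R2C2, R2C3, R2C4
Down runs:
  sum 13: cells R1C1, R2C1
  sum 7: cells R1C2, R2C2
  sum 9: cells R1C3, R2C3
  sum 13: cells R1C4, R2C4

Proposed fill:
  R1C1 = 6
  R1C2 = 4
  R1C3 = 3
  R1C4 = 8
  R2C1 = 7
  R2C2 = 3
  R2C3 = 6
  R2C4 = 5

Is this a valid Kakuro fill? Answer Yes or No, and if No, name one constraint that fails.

Yes

Across: 6+4+3+8=21; 7+3+6+5=21. Down: 6+7=13; 4+3=7; 3+6=9; 8+5=13. No digit repeats within any run.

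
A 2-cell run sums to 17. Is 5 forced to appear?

The only way to make 17 from 2 distinct digits is {8,9}, which does not contain 5.

No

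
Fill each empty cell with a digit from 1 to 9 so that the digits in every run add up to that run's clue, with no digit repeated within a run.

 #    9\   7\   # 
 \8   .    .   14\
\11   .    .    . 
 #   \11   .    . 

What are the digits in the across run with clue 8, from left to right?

7 1

7 in 3 cells must be {1,2,4}.
Nothing is forced directly, so branch on R3C2, whose candidates are 2 or 4. If R3C2 = 4: then R3C3 would have to be in {7} for the 11 across but in {5,6,8,9} for the 14 down — contradiction. So R3C2 = 2.
R1C2 = 1: the only remaining digit allowed by both the 8 across and the 7 down.
R2C2 = 7 − 3 = 4 completes the 7 down.
R3C3 = 11 − 2 = 9 completes the 11 across.
R1C1 = 8 − 1 = 7 completes the 8 across.
R2C1 = 9 − 7 = 2 completes the 9 down.
R2C3 = 11 − 6 = 5 completes the 11 across.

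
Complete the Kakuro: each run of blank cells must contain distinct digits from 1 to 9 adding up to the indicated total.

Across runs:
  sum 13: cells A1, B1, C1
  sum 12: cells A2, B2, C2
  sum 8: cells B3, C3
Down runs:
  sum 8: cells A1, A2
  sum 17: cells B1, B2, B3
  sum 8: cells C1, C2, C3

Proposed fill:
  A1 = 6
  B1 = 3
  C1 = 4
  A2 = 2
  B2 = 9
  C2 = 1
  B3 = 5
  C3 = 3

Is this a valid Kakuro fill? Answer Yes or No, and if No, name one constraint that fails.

Yes

Across: 6+3+4=13; 2+9+1=12; 5+3=8. Down: 6+2=8; 3+9+5=17; 4+1+3=8. No digit repeats within any run.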